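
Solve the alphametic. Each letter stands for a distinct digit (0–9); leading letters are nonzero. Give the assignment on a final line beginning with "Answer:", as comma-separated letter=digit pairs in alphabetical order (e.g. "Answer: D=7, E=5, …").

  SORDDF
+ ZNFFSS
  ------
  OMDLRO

Step 1. [col 1: F + S ≡ O (mod 10)] S=3 is one option consistent with column 1 (F + S ≡ O (mod 10), carry-in 0) — take it. So S=3.
Step 2. [col 1: F + S ≡ O (mod 10)] several values work for O in column 1 (F + S ≡ O (mod 10), carry-in 0); try O=9. So O=9.
Step 3. [col 1: F + S ≡ O (mod 10)] column 1 reads F+S+carry(0)=O with S=3, O=9; with digits 3,9 already taken and all letters distinct, the only value for F is 6. So F=6.
Step 4. [col 2: D + S ≡ R (mod 10)] several values work for R in column 2 (D + S ≡ R (mod 10), carry-in 0); try R=0. So R=0.
Step 5. [col 2: D + S ≡ R (mod 10)] from column 2 (S=3, R=0, carry-in 0, digits 0,3,6,9 already taken and all letters distinct): D must equal 7. So D=7.
Step 6. [col 3: D + F ≡ L (mod 10)] column 3: given D=7, F=6, carry-in 1, and digits 0,3,6,7,9 already taken and all letters distinct, D+F≡L (mod 10) forces L=4, so L=4.
Step 7. [col 5: O + N ≡ M (mod 10)] from column 5 (O=9, carry-in 0, digits 0,3,4,6,7,9 already taken and all letters distinct): N must equal 2. So N=2.
Step 8. [col 5: O + N ≡ M (mod 10)] column 5 reads O+N+carry(0)=M with O=9, N=2; with digits 0,2,3,4,6,7,9 already taken and all letters distinct, the only value for M is 1, so M=1.
Step 9. [col 6: S + Z ≡ O (mod 10)] column 6 reads S+Z+carry(1)=O with S=3, O=9; with digits 0,1,2,3,4,6,7,9 already taken and all letters distinct, the only value for Z is 5 ⇒ Z=5.

Answer: D=7, F=6, L=4, M=1, N=2, O=9, R=0, S=3, Z=5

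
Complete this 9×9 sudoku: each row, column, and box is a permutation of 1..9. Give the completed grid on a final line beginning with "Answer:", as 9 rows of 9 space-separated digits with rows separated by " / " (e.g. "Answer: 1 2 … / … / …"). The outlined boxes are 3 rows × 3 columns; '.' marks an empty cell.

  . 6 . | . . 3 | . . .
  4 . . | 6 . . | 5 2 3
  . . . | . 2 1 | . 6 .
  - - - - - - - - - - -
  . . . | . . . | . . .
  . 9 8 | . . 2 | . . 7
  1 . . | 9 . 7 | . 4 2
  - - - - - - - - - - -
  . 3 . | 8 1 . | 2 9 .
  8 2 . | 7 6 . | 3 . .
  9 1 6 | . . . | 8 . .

Step 1. [r6c2∈{5}] r6c2 has the single candidate 5. So r6c2=5.
Step 2. [r4c6∈{4,5,6,8}] col 6 places 6 nowhere but r4c6 ⇒ r4c6=6.
Step 3. [r6c3∈{3}] only 3 remains possible at r6c3, so r6c3=3.
Step 4. [r4c2∈{4,7}] col 2 places 4 nowhere but r4c2. So r4c2=4.
Step 5. [r2c6∈{8,9}] col 6 places 8 nowhere but r2c6, so r2c6=8.
Step 6. [r2c2∈{7}] r2c2 is down to just 7. So r2c2=7.
Step 7. [r1c5∈{4,5,7,9}] across col 5, 7 lands solely at r1c5, so r1c5=7.
Step 8. [r9c4∈{2,3,4,5}] r9c4 is the only open cell in row 9 admitting 2 ⇒ r9c4=2.
Step 9. [r9c5∈{3,4,5}] across row 9, 3 lands solely at r9c5, so r9c5=3.
Step 10. [r8c6∈{4,5,9}] across row 8, 9 lands solely at r8c6. So r8c6=9.
Step 11. [r2c3∈{1,9}] row 2 places 1 nowhere but r2c3, so r2c3=1.
Step 12. [r5c5∈{4,5}] r5c5 is the only open cell in col 5 admitting 4. So r5c5=4.
Step 13. [r4c5∈{5,8}] in col 5, 5 fits only at r4c5. So r4c5=5.
Step 14. [r5c8∈{1,3,5}] 5 has one home in row 5: r5c8. So r5c8=5.
Step 15. [r8c8∈{1}] r8c8 has the single candidate 1. So r8c8=1.
Step 16. [r1c8∈{8}] r1c8 is down to just 8. So r1c8=8.
Step 17. [r3c7∈{4,7,9}] in row 3, 7 fits only at r3c7, so r3c7=7.
Step 18. [r1c7∈{1,4,9}] in col 7, 4 fits only at r1c7 ⇒ r1c7=4.
Step 19. [r3c9∈{9}] r3c9 has the single candidate 9 ⇒ r3c9=9.
Step 20. [r3c3∈{5}] nothing but 5 survives at r3c3 ⇒ r3c3=5.
Step 21. [r7c1∈{5,7}] 5 has one home in col 1: r7c1, so r7c1=5.
Step 22. [r7c6∈{4}] r7c6 has the single candidate 4. So r7c6=4.
Step 23. [r4c1∈{2,7}] 7 has one home in col 1: r4c1. So r4c1=7.
Step 24. [r9c9∈{4,5}] 4 has one home in row 9: r9c9, so r9c9=4.
Step 25. [r5c4∈{1,3}] r5c4 is the only open cell in row 5 admitting 3 ⇒ r5c4=3.
Step 26. [r5c7∈{1,6}] in row 5, 1 fits only at r5c7 ⇒ r5c7=1.
Step 27. [r4c3∈{2}] nothing but 2 survives at r4c3. So r4c3=2.
Step 28. [r7c9∈{6}] r7c9 is down to just 6. So r7c9=6.
Step 29. [r4c4∈{1}] r4c4 is down to just 1 ⇒ r4c4=1.
Step 30. [r8c3∈{4}] r8c3 is down to just 4. So r8c3=4.
Step 31. [r8c9∈{5}] only 5 remains possible at r8c9. So r8c9=5.
Step 32. [r9c6∈{5}] r9c6 has the single candidate 5 ⇒ r9c6=5.
Step 33. [r3c2∈{8}] nothing but 8 survives at r3c2 ⇒ r3c2=8.
Step 34. [r6c5∈{8}] r6c5 has the single candidate 8. So r6c5=8.
Step 35. [r9c8∈{7}] r9c8 has the single candidate 7, so r9c8=7.
Step 36. [r3c4∈{4}] r3c4 has the single candidate 4. So r3c4=4.
Step 37. [r4c9∈{8}] only 8 remains possible at r4c9 ⇒ r4c9=8.
Step 38. [r4c7∈{9}] r4c7's peers cover all but 9, so r4c7=9.
Step 39. [r1c9∈{1}] nothing but 1 survives at r1c9 ⇒ r1c9=1.
Step 40. [r5c1∈{6}] r5c1 has the single candidate 6, so r5c1=6.
Step 41. [r3c1∈{3}] r3c1 is down to just 3. So r3c1=3.
Step 42. [r2c5∈{9}] r2c5 has the single candidate 9, so r2c5=9.
Step 43. [r6c7∈{6}] r6c7 has the single candidate 6 ⇒ r6c7=6.
Step 44. [r1c3∈{9}] r1c3's peers cover all but 9, so r1c3=9.
Step 45. [r1c4∈{5}] r1c4 has the single candidate 5 ⇒ r1c4=5.
Step 46. [r7c3∈{7}] r7c3 is down to just 7 ⇒ r7c3=7.
Step 47. [r1c1∈{2}] r1c1 is down to just 2. So r1c1=2.
Step 48. [r4c8∈{3}] r4c8's peers cover all but 3, so r4c8=3.

Answer: 2 6 9 5 7 3 4 8 1 / 4 7 1 6 9 8 5 2 3 / 3 8 5 4 2 1 7 6 9 / 7 4 2 1 5 6 9 3 8 / 6 9 8 3 4 2 1 5 7 / 1 5 3 9 8 7 6 4 2 / 5 3 7 8 1 4 2 9 6 / 8 2 4 7 6 9 3 1 5 / 9 1 6 2 3 5 8 7 4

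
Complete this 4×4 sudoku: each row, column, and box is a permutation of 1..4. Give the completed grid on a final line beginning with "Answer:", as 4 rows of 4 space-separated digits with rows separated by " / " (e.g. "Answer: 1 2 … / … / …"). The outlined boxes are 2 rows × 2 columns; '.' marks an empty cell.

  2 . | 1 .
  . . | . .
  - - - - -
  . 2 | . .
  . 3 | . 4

Step 1. [r2c1∈{1,3,4}] in col 1, 3 fits only at r2c1. So r2c1=3.
Step 2. [r3c4∈{1,3}] 1 has one home in col 4: r3c4, so r3c4=1.
Step 3. [r2c3∈{2,4}] across col 3, 4 lands solely at r2c3. So r2c3=4.
Step 4. [r3c3∈{3}] r3c3 is down to just 3, so r3c3=3.
Step 5. [r3c1∈{4}] nothing but 4 survives at r3c1. So r3c1=4.
Step 6. [r4c3∈{2}] nothing but 2 survives at r4c3, so r4c3=2.
Step 7. [r2c2∈{1}] r2c2 is down to just 1 ⇒ r2c2=1.
Step 8. [r2c4∈{2}] r2c4 has the single candidate 2 ⇒ r2c4=2.
Step 9. [r4c1∈{1}] r4c1 has the single candidate 1 ⇒ r4c1=1.
Step 10. [r1c4∈{3}] nothing but 3 survives at r1c4. So r1c4=3.
Step 11. [r1c2∈{4}] r1c2 has the single candidate 4, so r1c2=4.

Answer: 2 4 1 3 / 3 1 4 2 / 4 2 3 1 / 1 3 2 4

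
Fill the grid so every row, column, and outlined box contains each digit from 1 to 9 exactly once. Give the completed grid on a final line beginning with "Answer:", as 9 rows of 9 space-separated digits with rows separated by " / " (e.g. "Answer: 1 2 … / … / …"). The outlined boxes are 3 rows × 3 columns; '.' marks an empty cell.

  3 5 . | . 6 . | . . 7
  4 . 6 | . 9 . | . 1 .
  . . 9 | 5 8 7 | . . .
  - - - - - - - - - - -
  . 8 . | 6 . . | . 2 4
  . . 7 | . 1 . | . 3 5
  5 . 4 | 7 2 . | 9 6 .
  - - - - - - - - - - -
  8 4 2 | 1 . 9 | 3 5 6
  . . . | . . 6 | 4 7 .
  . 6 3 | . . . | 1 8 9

Step 1. [r5c7∈{8}] nothing but 8 survives at r5c7, so r5c7=8.
Step 2. [r1c7∈{2}] r1c7 has the single candidate 2. So r1c7=2.
Step 3. [r1c4∈{4}] r1c4 is down to just 4. So r1c4=4.
Step 4. [r4c3∈{1}] nothing but 1 survives at r4c3, so r4c3=1.
Step 5. [r9c4∈{2}] r9c4's peers cover all but 2, so r9c4=2.
Step 6. [r4c1∈{9}] r4c1 is down to just 9 ⇒ r4c1=9.
Step 7. [r2c4∈{3}] only 3 remains possible at r2c4 ⇒ r2c4=3.
Step 8. [r9c5∈{4,5,7}] col 5 places 4 nowhere but r9c5, so r9c5=4.
Step 9. [r5c2∈{2}] r5c2 has the single candidate 2, so r5c2=2.
Step 10. [r8c1∈{1}] nothing but 1 survives at r8c1. So r8c1=1.
Step 11. [r8c5∈{3,5}] row 8 places 3 nowhere but r8c5 ⇒ r8c5=3.
Step 12. [r4c6∈{3,5}] row 4 places 3 nowhere but r4c6, so r4c6=3.
Step 13. [r1c6∈{1}] r1c6 is down to just 1, so r1c6=1.
Step 14. [r3c1∈{2}] only 2 remains possible at r3c1. So r3c1=2.
Step 15. [r2c6∈{2}] only 2 remains possible at r2c6, so r2c6=2.
Step 16. [r8c4∈{8}] nothing but 8 survives at r8c4, so r8c4=8.
Step 17. [r8c3∈{5}] r8c3 has the single candidate 5. So r8c3=5.
Step 18. [r5c4∈{9}] only 9 remains possible at r5c4 ⇒ r5c4=9.
Step 19. [r8c9∈{2}] r8c9 is down to just 2. So r8c9=2.
Step 20. [r1c3∈{8}] only 8 remains possible at r1c3 ⇒ r1c3=8.
Step 21. [r8c2∈{9}] nothing but 9 survives at r8c2 ⇒ r8c2=9.
Step 22. [r7c5∈{7}] r7c5 is down to just 7 ⇒ r7c5=7.
Step 23. [r1c8∈{9}] r1c8 has the single candidate 9 ⇒ r1c8=9.
Step 24. [r9c6∈{5}] r9c6's peers cover all but 5. So r9c6=5.
Step 25. [r2c2∈{7}] only 7 remains possible at r2c2. So r2c2=7.
Step 26. [r4c5∈{5}] only 5 remains possible at r4c5. So r4c5=5.
Step 27. [r4c7∈{7}] r4c7 is down to just 7, so r4c7=7.
Step 28. [r3c2∈{1}] r3c2 is down to just 1 ⇒ r3c2=1.
Step 29. [r3c7∈{6}] r3c7 is down to just 6, so r3c7=6.
Step 30. [r6c2∈{3}] r6c2 is down to just 3, so r6c2=3.
Step 31. [r3c9∈{3}] r3c9 is down to just 3, so r3c9=3.
Step 32. [r6c9∈{1}] r6c9 is down to just 1, so r6c9=1.
Step 33. [r3c8∈{4}] only 4 remains possible at r3c8. So r3c8=4.
Step 34. [r2c7∈{5}] r2c7's peers cover all but 5, so r2c7=5.
Step 35. [r2c9∈{8}] nothing but 8 survives at r2c9. So r2c9=8.
Step 36. [r5c1∈{6}] r5c1 has the single candidate 6 ⇒ r5c1=6.
Step 37. [r6c6∈{8}] r6c6's peers cover all but 8, so r6c6=8.
Step 38. [r9c1∈{7}] r9c1's peers cover all but 7. So r9c1=7.
Step 39. [r5c6∈{4}] nothing but 4 survives at r5c6 ⇒ r5c6=4.

Answer: 3 5 8 4 6 1 2 9 7 / 4 7 6 3 9 2 5 1 8 / 2 1 9 5 8 7 6 4 3 / 9 8 1 6 5 3 7 2 4 / 6 2 7 9 1 4 8 3 5 / 5 3 4 7 2 8 9 6 1 / 8 4 2 1 7 9 3 5 6 / 1 9 5 8 3 6 4 7 2 / 7 6 3 2 4 5 1 8 9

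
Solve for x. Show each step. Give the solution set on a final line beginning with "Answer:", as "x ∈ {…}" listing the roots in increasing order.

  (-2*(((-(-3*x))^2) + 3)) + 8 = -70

Step 1. [(-2*(((-(-3*x))^2) + 3)) + 8 = -70] the outer +8 inverts by subtracting 8, so sub: -2*(((-(-3*x))^2) + 3) = -78.
Step 2. [-2*(((-(-3*x))^2) + 3) = -78] -2·(inner) — divide through by -2 ⇒ div: ((-(-3*x))^2) + 3 = 39.
Step 3. [((-(-3*x))^2) + 3 = 39] the outer +3 inverts by subtracting 3, so sub: (-(-3*x))^2 = 36.
Step 4. [(-(-3*x))^2 = 36] 36 ≥ 0, LHS is (·)² — take ±√. So sqrt: -(-3*x) = 6 or -6.
Step 5. [-(-3*x) = 6 or -6] leading − — multiply by −1 ⇒ neg: -3*x = -6 or 6.
Step 6. [-3*x = -6 or 6] LHS = -3·(…); ÷-3 both sides ⇒ div: x = 2 or -2.

Answer: x ∈ {-2, 2}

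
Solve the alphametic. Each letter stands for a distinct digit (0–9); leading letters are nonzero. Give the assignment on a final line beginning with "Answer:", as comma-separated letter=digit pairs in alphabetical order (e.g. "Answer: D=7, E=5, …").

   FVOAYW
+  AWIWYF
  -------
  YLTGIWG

Step 1. [col 1: W + F ≡ G (mod 10)] column 1 (W + F ≡ G (mod 10), carry-in 0) doesn't pin G yet; pick G=9 and continue, so G=9.
Step 2. [col 1: W + F ≡ G (mod 10)] no forcing yet in column 1 (carry-in 0); F=7 is free and consistent — try it. So F=7.
Step 3. [col 1: W + F ≡ G (mod 10)] column 1 reads W+F+carry(0)=G with F=7, G=9; with digits 7,9 already taken and all letters distinct, the only value for W is 2, so W=2.
Step 4. [col 2: Y + Y ≡ W (mod 10)] no forcing yet in column 2 (carry-in 0); Y=1 is free and consistent — try it ⇒ Y=1.
Step 5. [col 3: A + W ≡ I (mod 10)] I=5 is one option consistent with column 3 (A + W ≡ I (mod 10), carry-in 0) — take it ⇒ I=5.
Step 6. [col 3: A + W ≡ I (mod 10)] in column 3 we have A+W≡I with carry-in 0; given W=2, I=5 and digits 1,2,5,7,9 already taken and all letters distinct, that pins A to 3. So A=3.
Step 7. [col 4: O + I ≡ G (mod 10)] column 4: given I=5, G=9, carry-in 0, and digits 1,2,3,5,7,9 already taken and all letters distinct, O+I≡G (mod 10) forces O=4, so O=4.
Step 8. [col 5: V + W ≡ T (mod 10)] no forcing yet in column 5 (carry-in 0); T=8 is free and consistent — try it. So T=8.
Step 9. [col 5: V + W ≡ T (mod 10)] column 5 reads V+W+carry(0)=T with W=2, T=8; with digits 1,2,3,4,5,7,8,9 already taken and all letters distinct, the only value for V is 6 ⇒ V=6.
Step 10. [col 6: F + A ≡ L (mod 10)] column 6 reads F+A+carry(0)=L with F=7, A=3; with digits 1,2,3,4,5,6,7,8,9 already taken and all letters distinct, the only value for L is 0 ⇒ L=0.

Answer: A=3, F=7, G=9, I=5, L=0, O=4, T=8, V=6, W=2, Y=1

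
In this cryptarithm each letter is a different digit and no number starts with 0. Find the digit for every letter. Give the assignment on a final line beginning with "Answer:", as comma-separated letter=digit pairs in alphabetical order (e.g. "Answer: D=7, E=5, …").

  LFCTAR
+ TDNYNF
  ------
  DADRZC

Step 1. [col 1: R + F ≡ C (mod 10)] column 1 (R + F ≡ C (mod 10), carry-in 0) doesn't pin R yet; pick R=2 and continue. So R=2.
Step 2. [col 1: R + F ≡ C (mod 10)] no forcing yet in column 1 (carry-in 0); C=8 is free and consistent — try it ⇒ C=8.
Step 3. [col 1: R + F ≡ C (mod 10)] column 1 reads R+F+carry(0)=C with R=2, C=8; with digits 2,8 already taken and all letters distinct, the only value for F is 6. So F=6.
Step 4. [col 2: A + N ≡ Z (mod 10)] several values work for A in column 2 (A + N ≡ Z (mod 10), carry-in 0); try A=4 ⇒ A=4.
Step 5. [col 2: A + N ≡ Z (mod 10)] no forcing yet in column 2 (carry-in 0); N=9 is free and consistent — try it. So N=9.
Step 6. [col 2: A + N ≡ Z (mod 10)] from column 2 (A=4, N=9, carry-in 0, digits 2,4,6,8,9 already taken and all letters distinct): Z must equal 3. So Z=3.
Step 7. [col 3: T + Y ≡ R (mod 10)] several values work for T in column 3 (T + Y ≡ R (mod 10), carry-in 1); try T=1. So T=1.
Step 8. [col 3: T + Y ≡ R (mod 10)] from column 3 (T=1, R=2, carry-in 1, digits 1,2,3,4,6,8,9 already taken and all letters distinct): Y must equal 0. So Y=0.
Step 9. [col 4: C + N ≡ D (mod 10)] column 4: given C=8, N=9, carry-in 0, and digits 0,1,2,3,4,6,8,9 already taken and all letters distinct, C+N≡D (mod 10) forces D=7 ⇒ D=7.
Step 10. [col 6: L + T ≡ D (mod 10)] column 6: given T=1, D=7, carry-in 1, and digits 0,1,2,3,4,6,7,8,9 already taken and all letters distinct, L+T≡D (mod 10) forces L=5 ⇒ L=5.

Answer: A=4, C=8, D=7, F=6, L=5, N=9, R=2, T=1, Y=0, Z=3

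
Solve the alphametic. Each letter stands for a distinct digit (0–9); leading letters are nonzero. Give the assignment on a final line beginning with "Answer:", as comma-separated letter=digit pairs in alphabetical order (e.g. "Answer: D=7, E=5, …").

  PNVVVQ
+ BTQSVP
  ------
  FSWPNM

Step 1. [col 1: Q + P ≡ M (mod 10)] several values work for Q in column 1 (Q + P ≡ M (mod 10), carry-in 0); try Q=7 ⇒ Q=7.
Step 2. [col 1: Q + P ≡ M (mod 10)] no forcing yet in column 1 (carry-in 0); P=3 is free and consistent — try it. So P=3.
Step 3. [col 1: Q + P ≡ M (mod 10)] column 1: given Q=7, P=3, carry-in 0, and digits 3,7 already taken and all letters distinct, Q+P≡M (mod 10) forces M=0, so M=0.
Step 4. [col 2: V + V ≡ N (mod 10)] column 2 (V + V ≡ N (mod 10), carry-in 1) doesn't pin N yet; pick N=5 and continue, so N=5.
Step 5. [col 2: V + V ≡ N (mod 10)] from column 2 (N=5, carry-in 1, digits 0,3,5,7 already taken and all letters distinct): V must equal 2, so V=2.
Step 6. [col 3: V + S ≡ P (mod 10)] column 3 reads V+S+carry(0)=P with V=2, P=3; with digits 0,2,3,5,7 already taken and all letters distinct, the only value for S is 1 ⇒ S=1.
Step 7. [col 4: V + Q ≡ W (mod 10)] in column 4 we have V+Q≡W with carry-in 0; given V=2, Q=7 and digits 0,1,2,3,5,7 already taken and all letters distinct, that pins W to 9 ⇒ W=9.
Step 8. [col 5: N + T ≡ S (mod 10)] from column 5 (N=5, S=1, carry-in 0, digits 0,1,2,3,5,7,9 already taken and all letters distinct): T must equal 6, so T=6.
Step 9. [col 6: P + B ≡ F (mod 10)] from column 6 (P=3, carry-in 1, digits 0,1,2,3,5,6,7,9 already taken and all letters distinct): B must equal 4, so B=4.
Step 10. [col 6: P + B ≡ F (mod 10)] column 6: given P=3, B=4, carry-in 1, and digits 0,1,2,3,4,5,6,7,9 already taken and all letters distinct, P+B≡F (mod 10) forces F=8. So F=8.

Answer: B=4, F=8, M=0, N=5, P=3, Q=7, S=1, T=6, V=2, W=9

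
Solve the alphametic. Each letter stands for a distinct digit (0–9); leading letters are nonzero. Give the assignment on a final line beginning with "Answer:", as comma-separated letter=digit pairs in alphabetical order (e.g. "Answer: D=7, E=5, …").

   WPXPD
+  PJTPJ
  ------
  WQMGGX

Step 1. [col 1: D + J ≡ X (mod 10)] column 1 (D + J ≡ X (mod 10), carry-in 0) doesn't pin X yet; pick X=4 and continue. So X=4.
Step 2. [W] W is the leading digit of a 6-digit sum of two 5-digit numbers; the final carry is exactly 1. So W=1.
Step 3. [col 1: D + J ≡ X (mod 10)] several values work for D in column 1 (D + J ≡ X (mod 10), carry-in 0); try D=9 ⇒ D=9.
Step 4. [col 1: D + J ≡ X (mod 10)] column 1 reads D+J+carry(0)=X with D=9, X=4; with digits 1,4,9 already taken and all letters distinct, the only value for J is 5, so J=5.
Step 5. [col 2: P + P ≡ G (mod 10)] G=7 is one option consistent with column 2 (P + P ≡ G (mod 10), carry-in 1) — take it, so G=7.
Step 6. [col 2: P + P ≡ G (mod 10)] column 2 (P + P ≡ G (mod 10), carry-in 1) doesn't pin P yet; pick P=8 and continue. So P=8.
Step 7. [col 3: X + T ≡ G (mod 10)] from column 3 (X=4, G=7, carry-in 1, digits 1,4,5,7,8,9 already taken and all letters distinct): T must equal 2. So T=2.
Step 8. [col 4: P + J ≡ M (mod 10)] column 4 reads P+J+carry(0)=M with P=8, J=5; with digits 1,2,4,5,7,8,9 already taken and all letters distinct, the only value for M is 3, so M=3.
Step 9. [col 5: W + P ≡ Q (mod 10)] column 5: given W=1, P=8, carry-in 1, and digits 1,2,3,4,5,7,8,9 already taken and all letters distinct, W+P≡Q (mod 10) forces Q=0, so Q=0.

Answer: D=9, G=7, J=5, M=3, P=8, Q=0, T=2, W=1, X=4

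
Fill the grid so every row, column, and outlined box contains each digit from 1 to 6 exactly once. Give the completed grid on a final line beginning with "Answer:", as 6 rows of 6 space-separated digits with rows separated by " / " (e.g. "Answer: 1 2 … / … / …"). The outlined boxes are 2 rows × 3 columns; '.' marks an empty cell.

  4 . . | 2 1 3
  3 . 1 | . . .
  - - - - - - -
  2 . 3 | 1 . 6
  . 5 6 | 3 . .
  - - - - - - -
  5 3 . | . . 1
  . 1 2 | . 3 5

Step 1. [r6c4∈{4,6}] row 6 places 4 nowhere but r6c4, so r6c4=4.
Step 2. [r4c6∈{2,4}] r4c6 is the only open cell in col 6 admitting 2, so r4c6=2.
Step 3. [r3c5∈{4,5}] 5 has one home in row 3: r3c5, so r3c5=5.
Step 4. [r5c4∈{6}] only 6 remains possible at r5c4, so r5c4=6.
Step 5. [r2c5∈{4,6}] in col 5, 6 fits only at r2c5, so r2c5=6.
Step 6. [r2c2∈{2}] r2c2 is down to just 2. So r2c2=2.
Step 7. [r1c3∈{5}] r1c3 is down to just 5 ⇒ r1c3=5.
Step 8. [r1c2∈{6}] only 6 remains possible at r1c2, so r1c2=6.
Step 9. [r2c4∈{5}] r2c4 is down to just 5. So r2c4=5.
Step 10. [r3c2∈{4}] nothing but 4 survives at r3c2 ⇒ r3c2=4.
Step 11. [r6c1∈{6}] nothing but 6 survives at r6c1, so r6c1=6.
Step 12. [r5c3∈{4}] nothing but 4 survives at r5c3. So r5c3=4.
Step 13. [r5c5∈{2}] r5c5 has the single candidate 2 ⇒ r5c5=2.
Step 14. [r4c1∈{1}] nothing but 1 survives at r4c1. So r4c1=1.
Step 15. [r2c6∈{4}] r2c6 has the single candidate 4. So r2c6=4.
Step 16. [r4c5∈{4}] nothing but 4 survives at r4c5 ⇒ r4c5=4.

Answer: 4 6 5 2 1 3 / 3 2 1 5 6 4 / 2 4 3 1 5 6 / 1 5 6 3 4 2 / 5 3 4 6 2 1 / 6 1 2 4 3 5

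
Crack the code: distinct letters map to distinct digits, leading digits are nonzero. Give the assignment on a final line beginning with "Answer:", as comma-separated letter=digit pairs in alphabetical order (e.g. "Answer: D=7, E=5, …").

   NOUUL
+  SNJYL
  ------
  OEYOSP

Step 1. [O] O is the leading digit of a 6-digit sum of two 5-digit numbers; the final carry is exactly 1 ⇒ O=1.
Step 2. [col 1: L + L ≡ P (mod 10)] column 1 (L + L ≡ P (mod 10), carry-in 0) doesn't pin L yet; pick L=4 and continue ⇒ L=4.
Step 3. [col 1: L + L ≡ P (mod 10)] column 1 reads L+L+carry(0)=P with L=4; with digits 1,4 already taken and all letters distinct, the only value for P is 8. So P=8.
Step 4. [col 2: U + Y ≡ S (mod 10)] column 2 (U + Y ≡ S (mod 10), carry-in 0) doesn't pin U yet; pick U=2 and continue, so U=2.
Step 5. [col 2: U + Y ≡ S (mod 10)] several values work for Y in column 2 (U + Y ≡ S (mod 10), carry-in 0); try Y=5 ⇒ Y=5.
Step 6. [col 2: U + Y ≡ S (mod 10)] column 2: given U=2, Y=5, carry-in 0, and digits 1,2,4,5,8 already taken and all letters distinct, U+Y≡S (mod 10) forces S=7 ⇒ S=7.
Step 7. [col 3: U + J ≡ O (mod 10)] in column 3 we have U+J≡O with carry-in 0; given U=2, O=1 and digits 1,2,4,5,7,8 already taken and all letters distinct, that pins J to 9, so J=9.
Step 8. [col 4: O + N ≡ Y (mod 10)] from column 4 (O=1, Y=5, carry-in 1, digits 1,2,4,5,7,8,9 already taken and all letters distinct): N must equal 3. So N=3.
Step 9. [col 5: N + S ≡ E (mod 10)] in column 5 we have N+S≡E with carry-in 0; given N=3, S=7 and digits 1,2,3,4,5,7,8,9 already taken and all letters distinct, that pins E to 0, so E=0.

Answer: E=0, J=9, L=4, N=3, O=1, P=8, S=7, U=2, Y=5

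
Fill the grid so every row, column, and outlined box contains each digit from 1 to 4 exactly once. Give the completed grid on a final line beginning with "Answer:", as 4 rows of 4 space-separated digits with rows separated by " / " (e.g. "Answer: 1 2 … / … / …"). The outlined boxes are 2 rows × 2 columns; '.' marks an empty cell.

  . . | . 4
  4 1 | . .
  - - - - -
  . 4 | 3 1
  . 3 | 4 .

Step 1. [r1c2∈{2}] only 2 remains possible at r1c2, so r1c2=2.
Step 2. [r4c4∈{2}] r4c4 is down to just 2 ⇒ r4c4=2.
Step 3. [r1c3∈{1}] only 1 remains possible at r1c3 ⇒ r1c3=1.
Step 4. [r1c1∈{3}] only 3 remains possible at r1c1. So r1c1=3.
Step 5. [r4c1∈{1}] r4c1's peers cover all but 1 ⇒ r4c1=1.
Step 6. [r2c3∈{2}] r2c3's peers cover all but 2 ⇒ r2c3=2.
Step 7. [r2c4∈{3}] nothing but 3 survives at r2c4, so r2c4=3.
Step 8. [r3c1∈{2}] r3c1 has the single candidate 2. So r3c1=2.

Answer: 3 2 1 4 / 4 1 2 3 / 2 4 3 1 / 1 3 4 2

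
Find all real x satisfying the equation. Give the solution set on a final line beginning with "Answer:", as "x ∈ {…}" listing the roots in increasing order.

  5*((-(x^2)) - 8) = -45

Step 1. [5*((-(x^2)) - 8) = -45] LHS = 5·(…); ÷5 both sides, so div: (-(x^2)) - 8 = -9.
Step 2. [(-(x^2)) - 8 = -9] peel the -8: add 8 from each side ⇒ sub: -(x^2) = -1.
Step 3. [-(x^2) = -1] leading − — multiply by −1 ⇒ neg: x^2 = 1.
Step 4. [x^2 = 1] √ both sides: 1 ≥ 0 gives two branches ⇒ sqrt: x = 1 or -1.

Answer: x ∈ {-1, 1}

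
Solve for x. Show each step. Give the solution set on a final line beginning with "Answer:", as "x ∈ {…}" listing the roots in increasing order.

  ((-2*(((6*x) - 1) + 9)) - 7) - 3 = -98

Step 1. [((-2*(((6*x) - 1) + 9)) - 7) - 3 = -98] add 3: x sits inside (… - 3) ⇒ sub: (-2*(((6*x) - 1) + 9)) - 7 = -95.
Step 2. [(-2*(((6*x) - 1) + 9)) - 7 = -95] -7 is outermost — add 7 both sides, so sub: -2*(((6*x) - 1) + 9) = -88.
Step 3. [-2*(((6*x) - 1) + 9) = -88] leading coefficient -2: divide by -2, so div: ((6*x) - 1) + 9 = 44.
Step 4. [((6*x) - 1) + 9 = 44] peel the +9: subtract 9 from each side ⇒ sub: (6*x) - 1 = 35.
Step 5. [(6*x) - 1 = 35] the outer -1 inverts by adding 1. So sub: 6*x = 36.
Step 6. [6*x = 36] leading coefficient 6: divide by 6 ⇒ div: x = 6.

Answer: x ∈ {6}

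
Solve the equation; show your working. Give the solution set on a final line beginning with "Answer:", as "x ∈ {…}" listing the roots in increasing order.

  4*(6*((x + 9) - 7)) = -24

Step 1. [4*(6*((x + 9) - 7)) = -24] divide by the outer 4. So div: 6*((x + 9) - 7) = -6.
Step 2. [6*((x + 9) - 7) = -6] 6·(inner) — divide through by 6. So div: (x + 9) - 7 = -1.
Step 3. [(x + 9) - 7 = -1] -7 is outermost — add 7 both sides. So sub: x + 9 = 6.
Step 4. [x + 9 = 6] the outer +9 inverts by subtracting 9. So sub: x = -3.

Answer: x ∈ {-3}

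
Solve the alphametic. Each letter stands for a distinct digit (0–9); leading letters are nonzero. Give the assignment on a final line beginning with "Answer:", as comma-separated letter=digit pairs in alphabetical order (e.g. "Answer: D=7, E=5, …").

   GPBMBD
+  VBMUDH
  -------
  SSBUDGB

Step 1. [S] S is the leading digit of a 7-digit sum of two 6-digit numbers; the final carry is exactly 1 ⇒ S=1.
Step 2. [col 1: D + H ≡ B (mod 10)] no forcing yet in column 1 (carry-in 0); D=5 is free and consistent — try it. So D=5.
Step 3. [col 1: D + H ≡ B (mod 10)] H=7 is one option consistent with column 1 (D + H ≡ B (mod 10), carry-in 0) — take it. So H=7.
Step 4. [col 1: D + H ≡ B (mod 10)] from column 1 (D=5, H=7, carry-in 0, digits 1,5,7 already taken and all letters distinct): B must equal 2 ⇒ B=2.
Step 5. [col 2: B + D ≡ G (mod 10)] from column 2 (B=2, D=5, carry-in 1, digits 1,2,5,7 already taken and all letters distinct): G must equal 8 ⇒ G=8.
Step 6. [col 3: M + U ≡ D (mod 10)] no forcing yet in column 3 (carry-in 0); M=6 is free and consistent — try it ⇒ M=6.
Step 7. [col 3: M + U ≡ D (mod 10)] column 3: given M=6, D=5, carry-in 0, and digits 1,2,5,6,7,8 already taken and all letters distinct, M+U≡D (mod 10) forces U=9, so U=9.
Step 8. [col 5: P + B ≡ B (mod 10)] in column 5 we have P+B≡B with carry-in 0; given B=2 and digits 1,2,5,6,7,8,9 already taken and all letters distinct, that pins P to 0, so P=0.
Step 9. [col 6: G + V ≡ S (mod 10)] from column 6 (G=8, S=1, carry-in 0, digits 0,1,2,5,6,7,8,9 already taken and all letters distinct): V must equal 3, so V=3.

Answer: B=2, D=5, G=8, H=7, M=6, P=0, S=1, U=9, V=3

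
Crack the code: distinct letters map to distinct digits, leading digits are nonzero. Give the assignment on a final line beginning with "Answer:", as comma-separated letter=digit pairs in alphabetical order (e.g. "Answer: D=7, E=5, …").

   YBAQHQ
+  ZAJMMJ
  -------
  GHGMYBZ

Step 1. [col 1: Q + J ≡ Z (mod 10)] column 1 (Q + J ≡ Z (mod 10), carry-in 0) doesn't pin J yet; pick J=9 and continue. So J=9.
Step 2. [G] adding two 6-digit numbers gives at most 6+1 digits, and here it does — G is that final carry and must be 1 ⇒ G=1.
Step 3. [col 1: Q + J ≡ Z (mod 10)] no forcing yet in column 1 (carry-in 0); Z=5 is free and consistent — try it, so Z=5.
Step 4. [col 1: Q + J ≡ Z (mod 10)] in column 1 we have Q+J≡Z with carry-in 0; given J=9, Z=5 and digits 1,5,9 already taken and all letters distinct, that pins Q to 6 ⇒ Q=6.
Step 5. [col 2: H + M ≡ B (mod 10)] column 2 (H + M ≡ B (mod 10), carry-in 1) doesn't pin B yet; pick B=7 and continue, so B=7.
Step 6. [col 2: H + M ≡ B (mod 10)] H=4 is one option consistent with column 2 (H + M ≡ B (mod 10), carry-in 1) — take it, so H=4.
Step 7. [col 2: H + M ≡ B (mod 10)] from column 2 (H=4, B=7, carry-in 1, digits 1,4,5,6,7,9 already taken and all letters distinct): M must equal 2, so M=2.
Step 8. [col 3: Q + M ≡ Y (mod 10)] column 3 reads Q+M+carry(0)=Y with Q=6, M=2; with digits 1,2,4,5,6,7,9 already taken and all letters distinct, the only value for Y is 8 ⇒ Y=8.
Step 9. [col 4: A + J ≡ M (mod 10)] from column 4 (J=9, M=2, carry-in 0, digits 1,2,4,5,6,7,8,9 already taken and all letters distinct): A must equal 3, so A=3.

Answer: A=3, B=7, G=1, H=4, J=9, M=2, Q=6, Y=8, Z=5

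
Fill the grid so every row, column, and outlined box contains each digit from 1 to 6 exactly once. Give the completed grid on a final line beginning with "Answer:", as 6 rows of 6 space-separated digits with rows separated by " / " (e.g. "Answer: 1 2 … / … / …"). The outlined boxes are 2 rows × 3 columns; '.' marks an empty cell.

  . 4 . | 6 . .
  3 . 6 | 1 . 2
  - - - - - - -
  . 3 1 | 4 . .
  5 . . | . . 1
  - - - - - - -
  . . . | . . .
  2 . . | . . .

Step 1. [r5c1∈{1,4,6}] across col 1, 4 lands solely at r5c1 ⇒ r5c1=4.
Step 2. [r3c5∈{2,5,6}] row 3 places 2 nowhere but r3c5 ⇒ r3c5=2.
Step 3. [r3c6∈{5,6}] r3c6 is the only open cell in row 3 admitting 5. So r3c6=5.
Step 4. [r2c2∈{5}] r2c2 is down to just 5 ⇒ r2c2=5.
Step 5. [r4c5∈{3,6}] across box 4, 6 lands solely at r4c5. So r4c5=6.
Step 6. [r6c6∈{3,4,6}] col 6 places 4 nowhere but r6c6 ⇒ r6c6=4.
Step 7. [r1c5∈{3,5}] r1c5 is the only open cell in row 1 admitting 5. So r1c5=5.
Step 8. [r6c2∈{1,6}] row 6 places 6 nowhere but r6c2, so r6c2=6.
Step 9. [r5c4∈{2,3,5}] 2 has one home in row 5: r5c4. So r5c4=2.
Step 10. [r6c5∈{1,3}] across row 6, 1 lands solely at r6c5 ⇒ r6c5=1.
Step 11. [r5c5∈{3}] r5c5 is down to just 3 ⇒ r5c5=3.
Step 12. [r4c3∈{2,4}] across row 4, 4 lands solely at r4c3. So r4c3=4.
Step 13. [r5c3∈{5}] r5c3's peers cover all but 5 ⇒ r5c3=5.
Step 14. [r3c1∈{6}] r3c1 is down to just 6, so r3c1=6.
Step 15. [r1c3∈{2}] nothing but 2 survives at r1c3, so r1c3=2.
Step 16. [r1c1∈{1}] r1c1 has the single candidate 1. So r1c1=1.
Step 17. [r5c2∈{1}] nothing but 1 survives at r5c2, so r5c2=1.
Step 18. [r4c4∈{3}] only 3 remains possible at r4c4, so r4c4=3.
Step 19. [r6c4∈{5}] r6c4 has the single candidate 5, so r6c4=5.
Step 20. [r1c6∈{3}] r1c6 is down to just 3 ⇒ r1c6=3.
Step 21. [r5c6∈{6}] r5c6 has the single candidate 6. So r5c6=6.
Step 22. [r2c5∈{4}] r2c5's peers cover all but 4, so r2c5=4.
Step 23. [r6c3∈{3}] r6c3 is down to just 3. So r6c3=3.
Step 24. [r4c2∈{2}] only 2 remains possible at r4c2. So r4c2=2.

Answer: 1 4 2 6 5 3 / 3 5 6 1 4 2 / 6 3 1 4 2 5 / 5 2 4 3 6 1 / 4 1 5 2 3 6 / 2 6 3 5 1 4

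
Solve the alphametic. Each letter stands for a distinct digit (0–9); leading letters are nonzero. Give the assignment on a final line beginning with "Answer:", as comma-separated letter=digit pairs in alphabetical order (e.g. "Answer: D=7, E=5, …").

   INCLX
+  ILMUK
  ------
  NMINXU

Step 1. [col 1: X + K ≡ U (mod 10)] column 1 (X + K ≡ U (mod 10), carry-in 0) doesn't pin X yet; pick X=8 and continue ⇒ X=8.
Step 2. [N] adding two 5-digit numbers gives at most 5+1 digits, and here it does — N is that final carry and must be 1. So N=1.
Step 3. [col 1: X + K ≡ U (mod 10)] several values work for U in column 1 (X + K ≡ U (mod 10), carry-in 0); try U=3, so U=3.
Step 4. [col 1: X + K ≡ U (mod 10)] column 1: given X=8, U=3, carry-in 0, and digits 1,3,8 already taken and all letters distinct, X+K≡U (mod 10) forces K=5, so K=5.
Step 5. [col 2: L + U ≡ X (mod 10)] in column 2 we have L+U≡X with carry-in 1; given U=3, X=8 and digits 1,3,5,8 already taken and all letters distinct, that pins L to 4. So L=4.
Step 6. [col 3: C + M ≡ N (mod 10)] M=2 is one option consistent with column 3 (C + M ≡ N (mod 10), carry-in 0) — take it, so M=2.
Step 7. [col 3: C + M ≡ N (mod 10)] column 3: given M=2, N=1, carry-in 0, and digits 1,2,3,4,5,8 already taken and all letters distinct, C+M≡N (mod 10) forces C=9 ⇒ C=9.
Step 8. [col 4: N + L ≡ I (mod 10)] from column 4 (N=1, L=4, carry-in 1, digits 1,2,3,4,5,8,9 already taken and all letters distinct): I must equal 6. So I=6.

Answer: C=9, I=6, K=5, L=4, M=2, N=1, U=3, X=8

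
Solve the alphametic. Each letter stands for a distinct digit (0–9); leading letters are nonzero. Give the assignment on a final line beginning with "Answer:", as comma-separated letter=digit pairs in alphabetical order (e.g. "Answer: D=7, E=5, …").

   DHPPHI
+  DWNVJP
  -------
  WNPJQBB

Step 1. [col 1: I + P ≡ B (mod 10)] several values work for P in column 1 (I + P ≡ B (mod 10), carry-in 0); try P=7. So P=7.
Step 2. [W] adding two 6-digit numbers gives at most 6+1 digits, and here it does — W is that final carry and must be 1, so W=1.
Step 3. [col 1: I + P ≡ B (mod 10)] no forcing yet in column 1 (carry-in 0); I=2 is free and consistent — try it ⇒ I=2.
Step 4. [col 1: I + P ≡ B (mod 10)] in column 1 we have I+P≡B with carry-in 0; given I=2, P=7 and digits 1,2,7 already taken and all letters distinct, that pins B to 9. So B=9.
Step 5. [col 2: H + J ≡ B (mod 10)] H=5 is one option consistent with column 2 (H + J ≡ B (mod 10), carry-in 0) — take it. So H=5.
Step 6. [col 2: H + J ≡ B (mod 10)] from column 2 (H=5, B=9, carry-in 0, digits 1,2,5,7,9 already taken and all letters distinct): J must equal 4 ⇒ J=4.
Step 7. [col 3: P + V ≡ Q (mod 10)] several values work for V in column 3 (P + V ≡ Q (mod 10), carry-in 0); try V=3. So V=3.
Step 8. [col 3: P + V ≡ Q (mod 10)] from column 3 (P=7, V=3, carry-in 0, digits 1,2,3,4,5,7,9 already taken and all letters distinct): Q must equal 0. So Q=0.
Step 9. [col 4: P + N ≡ J (mod 10)] from column 4 (P=7, J=4, carry-in 1, digits 0,1,2,3,4,5,7,9 already taken and all letters distinct): N must equal 6. So N=6.
Step 10. [col 6: D + D ≡ N (mod 10)] from column 6 (N=6, carry-in 0, digits 0,1,2,3,4,5,6,7,9 already taken and all letters distinct): D must equal 8, so D=8.

Answer: B=9, D=8, H=5, I=2, J=4, N=6, P=7, Q=0, V=3, W=1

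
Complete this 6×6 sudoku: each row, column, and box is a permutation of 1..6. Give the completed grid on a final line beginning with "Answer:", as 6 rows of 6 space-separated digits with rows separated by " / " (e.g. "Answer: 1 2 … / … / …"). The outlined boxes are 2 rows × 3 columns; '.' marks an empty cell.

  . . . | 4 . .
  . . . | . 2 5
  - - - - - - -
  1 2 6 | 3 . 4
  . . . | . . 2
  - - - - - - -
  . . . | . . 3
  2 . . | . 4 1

Step 1. [r1c5∈{1,3,6}] col 5 places 3 nowhere but r1c5, so r1c5=3.
Step 2. [r2c4∈{1,6}] in box 2, 1 fits only at r2c4. So r2c4=1.
Step 3. [r3c5∈{5}] r3c5 is down to just 5. So r3c5=5.
Step 4. [r5c5∈{6}] r5c5's peers cover all but 6. So r5c5=6.
Step 5. [r6c2∈{3,5,6}] r6c2 is the only open cell in row 6 admitting 6 ⇒ r6c2=6.
Step 6. [r6c3∈{3,5}] r6c3 is the only open cell in row 6 admitting 3, so r6c3=3.
Step 7. [r2c3∈{4}] only 4 remains possible at r2c3 ⇒ r2c3=4.
Step 8. [r4c3∈{5}] nothing but 5 survives at r4c3 ⇒ r4c3=5.
Step 9. [r2c2∈{3}] only 3 remains possible at r2c2. So r2c2=3.
Step 10. [r4c2∈{4}] r4c2 has the single candidate 4 ⇒ r4c2=4.
Step 11. [r5c3∈{1}] r5c3 has the single candidate 1. So r5c3=1.
Step 12. [r5c2∈{5}] nothing but 5 survives at r5c2. So r5c2=5.
Step 13. [r1c1∈{5,6}] 5 has one home in row 1: r1c1 ⇒ r1c1=5.
Step 14. [r4c4∈{6}] only 6 remains possible at r4c4, so r4c4=6.
Step 15. [r5c1∈{4}] r5c1 has the single candidate 4 ⇒ r5c1=4.
Step 16. [r2c1∈{6}] r2c1's peers cover all but 6. So r2c1=6.
Step 17. [r4c5∈{1}] r4c5 has the single candidate 1 ⇒ r4c5=1.
Step 18. [r4c1∈{3}] r4c1 is down to just 3. So r4c1=3.
Step 19. [r6c4∈{5}] r6c4 has the single candidate 5 ⇒ r6c4=5.
Step 20. [r1c2∈{1}] r1c2's peers cover all but 1. So r1c2=1.
Step 21. [r1c6∈{6}] nothing but 6 survives at r1c6, so r1c6=6.
Step 22. [r5c4∈{2}] r5c4's peers cover all but 2. So r5c4=2.
Step 23. [r1c3∈{2}] only 2 remains possible at r1c3 ⇒ r1c3=2.

Answer: 5 1 2 4 3 6 / 6 3 4 1 2 5 / 1 2 6 3 5 4 / 3 4 5 6 1 2 / 4 5 1 2 6 3 / 2 6 3 5 4 1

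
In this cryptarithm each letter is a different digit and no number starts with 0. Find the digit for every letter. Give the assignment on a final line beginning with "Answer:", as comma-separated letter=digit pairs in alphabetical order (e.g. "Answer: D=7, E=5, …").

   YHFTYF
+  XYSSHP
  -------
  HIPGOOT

Step 1. [col 1: F + P ≡ T (mod 10)] column 1 (F + P ≡ T (mod 10), carry-in 0) doesn't pin T yet; pick T=8 and continue. So T=8.
Step 2. [col 1: F + P ≡ T (mod 10)] no forcing yet in column 1 (carry-in 0); P=6 is free and consistent — try it, so P=6.
Step 3. [H] the sum has 7 digits but both addends have 6; that extra leading digit H is the final carry, namely 1, so H=1.
Step 4. [col 1: F + P ≡ T (mod 10)] column 1: given P=6, T=8, carry-in 0, and digits 1,6,8 already taken and all letters distinct, F+P≡T (mod 10) forces F=2, so F=2.
Step 5. [col 2: Y + H ≡ O (mod 10)] O=5 is one option consistent with column 2 (Y + H ≡ O (mod 10), carry-in 0) — take it ⇒ O=5.
Step 6. [col 2: Y + H ≡ O (mod 10)] column 2: given H=1, O=5, carry-in 0, and digits 1,2,5,6,8 already taken and all letters distinct, Y+H≡O (mod 10) forces Y=4 ⇒ Y=4.
Step 7. [col 3: T + S ≡ O (mod 10)] from column 3 (T=8, O=5, carry-in 0, digits 1,2,4,5,6,8 already taken and all letters distinct): S must equal 7 ⇒ S=7.
Step 8. [col 4: F + S ≡ G (mod 10)] from column 4 (F=2, S=7, carry-in 1, digits 1,2,4,5,6,7,8 already taken and all letters distinct): G must equal 0, so G=0.
Step 9. [col 6: Y + X ≡ I (mod 10)] in column 6 we have Y+X≡I with carry-in 0; given Y=4 and digits 0,1,2,4,5,6,7,8 already taken and all letters distinct, that pins I to 3. So I=3.
Step 10. [col 6: Y + X ≡ I (mod 10)] column 6: given Y=4, I=3, carry-in 0, and digits 0,1,2,3,4,5,6,7,8 already taken and all letters distinct, Y+X≡I (mod 10) forces X=9 ⇒ X=9.

Answer: F=2, G=0, H=1, I=3, O=5, P=6, S=7, T=8, X=9, Y=4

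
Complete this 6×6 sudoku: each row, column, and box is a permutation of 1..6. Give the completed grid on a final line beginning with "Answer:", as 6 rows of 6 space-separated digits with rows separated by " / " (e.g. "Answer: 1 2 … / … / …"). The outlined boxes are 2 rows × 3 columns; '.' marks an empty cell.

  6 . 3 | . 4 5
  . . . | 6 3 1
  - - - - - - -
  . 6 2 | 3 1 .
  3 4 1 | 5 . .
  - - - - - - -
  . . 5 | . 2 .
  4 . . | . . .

Step 1. [r5c6∈{3,4,6}] row 5 places 6 nowhere but r5c6. So r5c6=6.
Step 2. [r6c2∈{1,2,3}] in row 6, 2 fits only at r6c2, so r6c2=2.
Step 3. [r5c1∈{1}] r5c1 is down to just 1, so r5c1=1.
Step 4. [r2c2∈{5}] only 5 remains possible at r2c2 ⇒ r2c2=5.
Step 5. [r5c2∈{3}] r5c2's peers cover all but 3. So r5c2=3.
Step 6. [r2c3∈{4}] r2c3 has the single candidate 4. So r2c3=4.
Step 7. [r1c4∈{2}] nothing but 2 survives at r1c4, so r1c4=2.
Step 8. [r6c4∈{1}] r6c4's peers cover all but 1, so r6c4=1.
Step 9. [r4c5∈{6}] r4c5's peers cover all but 6 ⇒ r4c5=6.
Step 10. [r3c6∈{4}] nothing but 4 survives at r3c6 ⇒ r3c6=4.
Step 11. [r1c2∈{1}] r1c2's peers cover all but 1. So r1c2=1.
Step 12. [r5c4∈{4}] r5c4 is down to just 4 ⇒ r5c4=4.
Step 13. [r6c5∈{5}] r6c5 has the single candidate 5, so r6c5=5.
Step 14. [r2c1∈{2}] nothing but 2 survives at r2c1 ⇒ r2c1=2.
Step 15. [r3c1∈{5}] r3c1's peers cover all but 5 ⇒ r3c1=5.
Step 16. [r6c3∈{6}] r6c3 has the single candidate 6 ⇒ r6c3=6.
Step 17. [r6c6∈{3}] r6c6's peers cover all but 3, so r6c6=3.
Step 18. [r4c6∈{2}] nothing but 2 survives at r4c6. So r4c6=2.

Answer: 6 1 3 2 4 5 / 2 5 4 6 3 1 / 5 6 2 3 1 4 / 3 4 1 5 6 2 / 1 3 5 4 2 6 / 4 2 6 1 5 3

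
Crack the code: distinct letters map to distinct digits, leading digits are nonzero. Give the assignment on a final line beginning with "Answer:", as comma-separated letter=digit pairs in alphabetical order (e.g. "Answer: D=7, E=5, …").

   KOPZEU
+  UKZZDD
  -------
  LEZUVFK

Step 1. [L] adding two 6-digit numbers gives at most 6+1 digits, and here it does — L is that final carry and must be 1, so L=1.
Step 2. [col 1: U + D ≡ K (mod 10)] several values work for D in column 1 (U + D ≡ K (mod 10), carry-in 0); try D=4, so D=4.
Step 3. [col 1: U + D ≡ K (mod 10)] column 1 (U + D ≡ K (mod 10), carry-in 0) doesn't pin U yet; pick U=9 and continue, so U=9.
Step 4. [col 1: U + D ≡ K (mod 10)] column 1: given U=9, D=4, carry-in 0, and digits 1,4,9 already taken and all letters distinct, U+D≡K (mod 10) forces K=3 ⇒ K=3.
Step 5. [col 2: E + D ≡ F (mod 10)] no forcing yet in column 2 (carry-in 1); F=7 is free and consistent — try it, so F=7.
Step 6. [col 2: E + D ≡ F (mod 10)] column 2: given D=4, F=7, carry-in 1, and digits 1,3,4,7,9 already taken and all letters distinct, E+D≡F (mod 10) forces E=2 ⇒ E=2.
Step 7. [col 3: Z + Z ≡ V (mod 10)] no forcing yet in column 3 (carry-in 0); V=6 is free and consistent — try it, so V=6.
Step 8. [col 3: Z + Z ≡ V (mod 10)] in column 3 we have Z+Z≡V with carry-in 0; given V=6 and digits 1,2,3,4,6,7,9 already taken and all letters distinct, that pins Z to 8 ⇒ Z=8.
Step 9. [col 4: P + Z ≡ U (mod 10)] from column 4 (Z=8, U=9, carry-in 1, digits 1,2,3,4,6,7,8,9 already taken and all letters distinct): P must equal 0 ⇒ P=0.
Step 10. [col 5: O + K ≡ Z (mod 10)] column 5 reads O+K+carry(0)=Z with K=3, Z=8; with digits 0,1,2,3,4,6,7,8,9 already taken and all letters distinct, the only value for O is 5, so O=5.

Answer: D=4, E=2, F=7, K=3, L=1, O=5, P=0, U=9, V=6, Z=8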